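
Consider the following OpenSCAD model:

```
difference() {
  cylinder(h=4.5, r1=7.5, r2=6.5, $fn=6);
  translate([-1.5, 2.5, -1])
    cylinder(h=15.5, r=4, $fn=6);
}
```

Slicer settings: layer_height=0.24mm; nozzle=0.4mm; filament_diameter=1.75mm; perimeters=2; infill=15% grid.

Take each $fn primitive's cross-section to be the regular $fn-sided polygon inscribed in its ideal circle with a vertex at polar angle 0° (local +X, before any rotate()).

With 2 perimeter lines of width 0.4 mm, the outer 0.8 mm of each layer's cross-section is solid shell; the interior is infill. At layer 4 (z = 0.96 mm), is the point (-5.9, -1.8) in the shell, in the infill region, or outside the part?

shell

At z = 0.96 mm: the cone (r1=7.5→r2=6.5) has section circumradius 7.287 here — a regular 6-gon; the r=4 cylinder at (-1.5, 2.5) gives a regular 6-gon of circumradius 4 (constant along its height); Subtracting the remaining from the first: starting from the cone, the r=4 cylinder at (-1.5, 2.5) lies wholly inside it (removes its full 41.57 mm² and its 24.00 mm outline becomes a hole wall) — 1 connected region with 1 hole. Overall, the cross-section is one region with 1 hole. The nearest boundary edge runs (-3.64, -6.31)→(-7.29, 0.00); distance from the point to it = 0.30 mm. The point is inside the cross-section, 0.30 mm from the nearest boundary — within the 0.8 mm shell band (2 × 0.4).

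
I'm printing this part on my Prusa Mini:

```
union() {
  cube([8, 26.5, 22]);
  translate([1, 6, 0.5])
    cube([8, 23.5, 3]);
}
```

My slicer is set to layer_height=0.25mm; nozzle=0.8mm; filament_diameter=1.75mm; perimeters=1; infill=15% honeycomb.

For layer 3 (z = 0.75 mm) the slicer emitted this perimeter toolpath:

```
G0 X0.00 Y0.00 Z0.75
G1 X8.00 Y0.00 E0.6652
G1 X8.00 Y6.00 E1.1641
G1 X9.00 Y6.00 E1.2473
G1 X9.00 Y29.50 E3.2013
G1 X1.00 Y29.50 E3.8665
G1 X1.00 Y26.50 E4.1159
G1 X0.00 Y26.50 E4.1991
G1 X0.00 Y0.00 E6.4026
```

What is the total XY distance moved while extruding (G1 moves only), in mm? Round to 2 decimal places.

Sum the Euclidean lengths of each G1 segment: total = 77.00 mm.

77.00 mm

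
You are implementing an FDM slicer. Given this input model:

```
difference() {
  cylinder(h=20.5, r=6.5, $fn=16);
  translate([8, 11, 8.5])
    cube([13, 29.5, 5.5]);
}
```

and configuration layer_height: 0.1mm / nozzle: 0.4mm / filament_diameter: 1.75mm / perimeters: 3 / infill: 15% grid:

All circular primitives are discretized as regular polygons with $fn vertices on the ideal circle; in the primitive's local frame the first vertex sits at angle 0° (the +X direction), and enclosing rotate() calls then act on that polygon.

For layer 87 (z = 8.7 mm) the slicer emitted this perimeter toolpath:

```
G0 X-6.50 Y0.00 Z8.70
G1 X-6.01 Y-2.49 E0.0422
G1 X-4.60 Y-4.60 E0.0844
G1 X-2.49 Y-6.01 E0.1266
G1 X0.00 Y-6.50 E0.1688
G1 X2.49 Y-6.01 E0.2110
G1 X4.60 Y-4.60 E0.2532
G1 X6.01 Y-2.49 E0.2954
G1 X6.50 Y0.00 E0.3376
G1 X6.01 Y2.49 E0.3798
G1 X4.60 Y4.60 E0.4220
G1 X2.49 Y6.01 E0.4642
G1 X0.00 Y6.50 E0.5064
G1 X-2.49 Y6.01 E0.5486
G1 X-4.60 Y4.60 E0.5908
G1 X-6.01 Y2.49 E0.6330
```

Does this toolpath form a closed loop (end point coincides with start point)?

Start point (G0): (-6.50, 0.00). End point (last G1): the path does not return to the start — open.

no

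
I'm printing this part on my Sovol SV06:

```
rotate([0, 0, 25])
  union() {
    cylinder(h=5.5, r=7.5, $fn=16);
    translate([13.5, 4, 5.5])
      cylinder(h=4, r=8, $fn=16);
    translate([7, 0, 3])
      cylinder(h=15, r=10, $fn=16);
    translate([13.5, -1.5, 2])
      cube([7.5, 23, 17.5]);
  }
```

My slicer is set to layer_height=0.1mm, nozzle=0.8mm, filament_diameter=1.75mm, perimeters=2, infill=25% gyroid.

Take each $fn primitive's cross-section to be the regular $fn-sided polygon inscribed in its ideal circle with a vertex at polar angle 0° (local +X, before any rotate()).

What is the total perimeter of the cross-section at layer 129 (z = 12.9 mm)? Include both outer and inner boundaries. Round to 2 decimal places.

At z = 12.9 mm: the cylinder is absent (z outside [0, 5.5]); the cylinder at (13.5, 4) does not reach this height (z outside [5.5, 9.5]); the r=10 cylinder at (7, 0) gives a regular 16-gon of circumradius 10 (constant along its height) (perimeter = 2·16·10.000·sin(180°/16) = 62.43 mm); the 7.5×23 cube at (13.5, -1.5) contributes its full rectangle (perimeter 61.00 mm); Combining (union): the regions partially overlap (shared area 22.44 mm²), so the edge portions inside another operand are dropped and the merged outline is re-measured after clipping — boundary = 101.25 mm; (whole slice rotated 25° about Z — lengths, areas and connectivity unchanged). Overall, the cross-section is a single solid region. Total boundary length (outer) = 101.25 mm.

101.25 mm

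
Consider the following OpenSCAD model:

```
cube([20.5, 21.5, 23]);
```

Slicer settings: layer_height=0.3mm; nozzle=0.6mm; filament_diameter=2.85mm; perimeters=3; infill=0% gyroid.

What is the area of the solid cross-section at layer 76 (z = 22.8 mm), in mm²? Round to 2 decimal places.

440.75 mm²

At z = 22.8 mm: the cube (footprint 20.5×21.5) is included at this height (area 440.75 mm²). Overall, the cross-section is a single solid region. Net area = 440.75 mm².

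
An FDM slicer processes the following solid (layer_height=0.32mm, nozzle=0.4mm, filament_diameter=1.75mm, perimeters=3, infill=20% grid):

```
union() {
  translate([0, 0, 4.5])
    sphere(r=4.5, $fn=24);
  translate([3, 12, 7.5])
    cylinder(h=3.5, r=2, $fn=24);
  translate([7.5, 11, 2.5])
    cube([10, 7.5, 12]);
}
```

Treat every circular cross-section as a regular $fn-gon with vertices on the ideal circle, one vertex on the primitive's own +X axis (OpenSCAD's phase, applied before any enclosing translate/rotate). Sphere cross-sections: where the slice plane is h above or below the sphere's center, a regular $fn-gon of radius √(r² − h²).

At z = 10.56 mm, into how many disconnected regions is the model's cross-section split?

2

At z = 10.56 mm: the sphere does not reach this height (|z−center|=6.060 > r=4.5); the cylinder at (3, 12): section is a regular 24-gon, circumradius r=2; the cube at (7.5, 11) is present — its section is the full 10×7.5 rectangle; Combining (union): the 2 present regions are separate (no shared area or edge), so areas and boundary lengths simply add and each stays a separate island — 2 connected regions. The result has 2 disconnected regions.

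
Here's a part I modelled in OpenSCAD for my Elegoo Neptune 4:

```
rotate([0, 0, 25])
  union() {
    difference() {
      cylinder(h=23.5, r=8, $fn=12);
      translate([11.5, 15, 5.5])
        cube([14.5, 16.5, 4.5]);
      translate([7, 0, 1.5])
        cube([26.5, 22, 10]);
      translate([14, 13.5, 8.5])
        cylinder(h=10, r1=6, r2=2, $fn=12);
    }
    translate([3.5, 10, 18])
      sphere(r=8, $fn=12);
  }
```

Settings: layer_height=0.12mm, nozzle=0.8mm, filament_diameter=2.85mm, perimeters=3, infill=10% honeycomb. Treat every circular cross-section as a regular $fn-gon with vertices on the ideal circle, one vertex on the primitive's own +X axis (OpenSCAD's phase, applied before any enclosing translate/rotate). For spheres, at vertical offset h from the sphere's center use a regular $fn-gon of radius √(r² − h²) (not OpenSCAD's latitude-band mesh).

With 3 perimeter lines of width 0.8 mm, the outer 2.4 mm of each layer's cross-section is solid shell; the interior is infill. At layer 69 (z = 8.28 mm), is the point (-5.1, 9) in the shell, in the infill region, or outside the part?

outside

At z = 8.28 mm: the cylinder: section is a regular 12-gon, circumradius r=8; the cube at (11.5, 15) (footprint 14.5×16.5) is included at this height; the cube at (7, 0) is present — its section is the full 26.5×22 rectangle; the cone at (14, 13.5) is not intersected at this z (z outside [8.5, 18.5]); After the difference (first − rest): starting from the r=8 cylinder, the 14.5×16.5 cube at (11.5, 15) misses the remaining region (no effect); the 26.5×22 cube at (7, 0) partially overlaps it — only the 1.87 mm² overlap (of its 583.00 mm²) is removed, clipping the outline — 1 connected region; the sphere at (3.5, 10) is not intersected at this z (|z−center|=9.720 > r=8); Combining (union): only that combined region is present, so the union is just that shape — 1 connected region; (rotated 25° about Z; rotation is an isometry so areas/perimeters/island counts are preserved). Overall, the cross-section is a single solid region. Undo the 25° rotation: the query point maps to (-0.819, 10.312) in the un-rotated model frame. The nearest boundary edge runs (-4.00, 6.93)→(0.00, 8.00); distance from the point to it = 2.45 mm. The point is not inside any of the regions above, so it lies outside the cross-section (2.45 mm from the nearest boundary).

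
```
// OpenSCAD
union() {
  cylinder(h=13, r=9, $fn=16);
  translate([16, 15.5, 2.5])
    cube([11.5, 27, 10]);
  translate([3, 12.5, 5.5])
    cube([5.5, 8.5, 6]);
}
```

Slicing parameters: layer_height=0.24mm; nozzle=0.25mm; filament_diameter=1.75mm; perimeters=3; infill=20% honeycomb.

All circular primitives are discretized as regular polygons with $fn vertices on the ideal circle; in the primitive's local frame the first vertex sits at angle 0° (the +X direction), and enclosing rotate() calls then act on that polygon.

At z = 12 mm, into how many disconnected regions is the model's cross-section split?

2

At z = 12 mm: the r=9 cylinder gives a regular 16-gon of circumradius 9 (constant along its height); the cube at (16, 15.5) is present — its section is the full 11.5×27 rectangle; the cube at (3, 12.5) does not reach this height (z outside [5.5, 11.5]); Merging all regions: the 2 present regions are separate (no shared area or edge), so areas and boundary lengths simply add and each stays a separate island — 2 connected regions. The result has 2 disconnected regions.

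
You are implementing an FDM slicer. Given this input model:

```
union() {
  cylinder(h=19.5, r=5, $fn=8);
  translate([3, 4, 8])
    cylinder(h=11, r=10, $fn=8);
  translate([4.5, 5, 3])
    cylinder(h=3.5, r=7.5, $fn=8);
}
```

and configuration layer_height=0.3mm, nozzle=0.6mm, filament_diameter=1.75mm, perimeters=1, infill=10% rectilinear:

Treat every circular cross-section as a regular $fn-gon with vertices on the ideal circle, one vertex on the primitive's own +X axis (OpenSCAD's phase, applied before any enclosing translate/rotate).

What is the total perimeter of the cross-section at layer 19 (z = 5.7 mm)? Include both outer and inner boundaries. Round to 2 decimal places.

At z = 5.7 mm: the r=5 cylinder contributes a regular 8-gon of circumradius 5 (perimeter = 2·8·5.000·sin(180°/8) = 30.61 mm); the cylinder at (3, 4) is not intersected at this z (z outside [8, 19]); the r=7.5 cylinder at (4.5, 5) gives a regular 8-gon of circumradius 7.5 (constant along its height) (perimeter = 2·8·7.500·sin(180°/8) = 45.92 mm); Combining (union): the regions partially overlap (shared area 33.37 mm²), so the edge portions inside another operand are dropped and the merged outline is re-measured after clipping — boundary = 53.77 mm. Overall, the cross-section is a single solid region. Total boundary length (outer) = 53.77 mm.

53.77 mm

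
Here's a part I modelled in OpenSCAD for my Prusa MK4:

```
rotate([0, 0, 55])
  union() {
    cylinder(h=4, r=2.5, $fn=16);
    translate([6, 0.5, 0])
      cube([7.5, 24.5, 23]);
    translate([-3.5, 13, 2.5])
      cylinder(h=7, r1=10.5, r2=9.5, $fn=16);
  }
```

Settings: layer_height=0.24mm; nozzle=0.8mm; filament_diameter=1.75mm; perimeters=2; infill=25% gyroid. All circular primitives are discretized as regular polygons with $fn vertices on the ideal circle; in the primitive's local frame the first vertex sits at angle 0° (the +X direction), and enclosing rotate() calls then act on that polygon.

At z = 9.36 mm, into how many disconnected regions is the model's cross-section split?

At z = 9.36 mm: the cylinder is not intersected at this z (z outside [0, 4]); the cube at (6, 0.5) is present — its section is the full 7.5×24.5 rectangle; the cone at (-3.5, 13) contributes a regular 16-gon of circumradius 9.520 (interpolated between r1=10.5 and r2=9.5 at t=0.980); Taking the union: the regions partially overlap (shared area 0.00 mm²), so overlapping operands fuse into one piece — 1 connected region; (whole slice rotated 55° about Z — lengths, areas and connectivity unchanged). The result has 1 disconnected region.

1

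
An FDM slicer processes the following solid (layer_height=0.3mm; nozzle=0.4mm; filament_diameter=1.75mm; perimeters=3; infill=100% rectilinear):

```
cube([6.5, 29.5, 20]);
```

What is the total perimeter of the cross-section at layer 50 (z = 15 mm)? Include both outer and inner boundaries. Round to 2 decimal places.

72.00 mm

At z = 15 mm: the cube (footprint 6.5×29.5) is included at this height (perimeter 72.00 mm). Overall, the cross-section is a single solid region. Total boundary length (outer) = 72.00 mm.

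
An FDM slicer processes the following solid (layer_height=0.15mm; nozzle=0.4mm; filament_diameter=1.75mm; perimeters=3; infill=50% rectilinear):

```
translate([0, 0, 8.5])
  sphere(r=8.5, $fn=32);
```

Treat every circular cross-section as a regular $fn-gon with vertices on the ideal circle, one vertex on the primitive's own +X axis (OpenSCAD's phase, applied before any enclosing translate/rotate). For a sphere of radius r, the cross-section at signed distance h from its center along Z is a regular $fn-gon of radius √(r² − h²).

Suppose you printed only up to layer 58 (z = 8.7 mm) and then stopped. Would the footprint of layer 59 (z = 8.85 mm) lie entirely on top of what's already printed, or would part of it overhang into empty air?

entirely on top

Compare the two slices. At z = 8.7: the sphere: section is a regular 32-gon, circumradius = √(r²−h²) = √(8.5²−0.2²) = 8.498 (area = (32/2)·8.498²·sin(360°/32) = 225.40 mm²). At z = 8.85: the sphere: section is a regular 32-gon, circumradius = √(r²−h²) = √(8.5²−0.35²) = 8.493 (area = (32/2)·8.493²·sin(360°/32) = 225.14 mm²). Checking containment: the cross-section at z = 8.85 is a subset of the cross-section at z = 8.7.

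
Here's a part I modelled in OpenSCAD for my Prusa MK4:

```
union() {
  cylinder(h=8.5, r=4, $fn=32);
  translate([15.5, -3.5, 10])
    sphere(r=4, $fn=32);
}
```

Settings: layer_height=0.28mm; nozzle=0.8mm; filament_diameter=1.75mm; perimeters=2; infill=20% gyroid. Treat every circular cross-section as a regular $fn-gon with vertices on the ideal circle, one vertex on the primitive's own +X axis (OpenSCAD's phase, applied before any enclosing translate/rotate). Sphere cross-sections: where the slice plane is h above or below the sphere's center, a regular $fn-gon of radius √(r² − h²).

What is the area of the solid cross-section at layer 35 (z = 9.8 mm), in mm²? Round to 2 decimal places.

49.82 mm²

At z = 9.8 mm: the cylinder is absent (z outside [0, 8.5]); the sphere at (15.5, -3.5): section is a regular 32-gon, circumradius = √(r²−h²) = √(4²−0.2²) = 3.995 (area = (32/2)·3.995²·sin(360°/32) = 49.82 mm²); Merging all regions: only the r=4 sphere at (15.5, -3.5) is present, so the union is just that shape — area = 49.82 mm². Overall, the cross-section is a single solid region. Net area = 49.82 mm².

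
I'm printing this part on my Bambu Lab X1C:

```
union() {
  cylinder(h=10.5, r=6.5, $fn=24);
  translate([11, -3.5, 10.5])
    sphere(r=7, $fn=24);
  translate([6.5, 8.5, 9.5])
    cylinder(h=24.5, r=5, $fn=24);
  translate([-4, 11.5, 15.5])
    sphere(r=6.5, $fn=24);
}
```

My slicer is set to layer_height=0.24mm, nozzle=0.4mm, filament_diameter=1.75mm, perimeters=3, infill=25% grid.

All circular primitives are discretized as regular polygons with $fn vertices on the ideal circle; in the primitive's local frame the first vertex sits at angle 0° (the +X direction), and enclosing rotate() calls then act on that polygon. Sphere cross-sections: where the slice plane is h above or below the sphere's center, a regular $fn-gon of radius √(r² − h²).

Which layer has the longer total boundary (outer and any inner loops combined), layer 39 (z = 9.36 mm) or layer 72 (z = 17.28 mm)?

layer 39 (z = 9.36 mm)

Layer 39 (z = 9.36): the cylinder: section is a regular 24-gon, circumradius r=6.5 (perimeter = 2·24·6.500·sin(180°/24) = 40.72 mm); the sphere at (11, -3.5): section is a regular 24-gon, circumradius = √(r²−h²) = √(7²−1.14²) = 6.907 (perimeter = 2·24·6.907·sin(180°/24) = 43.27 mm); the cylinder at (6.5, 8.5) does not reach this height (z outside [9.5, 34]); the r=6.5 sphere at (-4, 11.5) slices to a regular 24-gon of circumradius 2.133 (√(r²−h²) with h=6.14 from center) (perimeter = 2·24·2.133·sin(180°/24) = 13.36 mm); Merging all regions: the regions partially overlap (shared area 8.05 mm²), so the edge portions inside another operand are dropped and the merged outline is re-measured after clipping — boundary = 83.33 mm. So its perimeter = 83.33 mm. Layer 72 (z = 17.28): the cylinder is absent (z outside [0, 10.5]); the sphere at (11, -3.5): section is a regular 24-gon, circumradius = √(r²−h²) = √(7²−6.78²) = 1.741 (perimeter = 2·24·1.741·sin(180°/24) = 10.91 mm); the r=5 cylinder at (6.5, 8.5) gives a regular 24-gon of circumradius 5 (constant along its height) (perimeter = 2·24·5.000·sin(180°/24) = 31.33 mm); the r=6.5 sphere at (-4, 11.5) slices to a regular 24-gon of circumradius 6.252 (√(r²−h²) with h=1.78 from center) (perimeter = 2·24·6.252·sin(180°/24) = 39.17 mm); Combining (union): the regions partially overlap (shared area 0.42 mm²), so the edge portions inside another operand are dropped and the merged outline is re-measured after clipping — boundary = 76.36 mm. So its perimeter = 76.36 mm. Layer 39 is larger (83.33 vs 76.36 mm).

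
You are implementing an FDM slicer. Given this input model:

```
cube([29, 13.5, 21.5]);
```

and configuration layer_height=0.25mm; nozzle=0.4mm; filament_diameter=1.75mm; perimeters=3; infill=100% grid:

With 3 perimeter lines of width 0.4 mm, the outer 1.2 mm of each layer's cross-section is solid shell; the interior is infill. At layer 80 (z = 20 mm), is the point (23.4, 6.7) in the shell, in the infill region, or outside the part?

infill

At z = 20 mm: the 29×13.5 cube contributes its full rectangle. Overall, the cross-section is a single solid region. The nearest boundary edge runs (29.00, 0.00)→(29.00, 13.50); distance from the point to it = 5.60 mm. The point is inside the cross-section and 5.60 mm from the nearest boundary — more than the 1.2 mm shell width (3 × 0.4), so it's in the infill interior.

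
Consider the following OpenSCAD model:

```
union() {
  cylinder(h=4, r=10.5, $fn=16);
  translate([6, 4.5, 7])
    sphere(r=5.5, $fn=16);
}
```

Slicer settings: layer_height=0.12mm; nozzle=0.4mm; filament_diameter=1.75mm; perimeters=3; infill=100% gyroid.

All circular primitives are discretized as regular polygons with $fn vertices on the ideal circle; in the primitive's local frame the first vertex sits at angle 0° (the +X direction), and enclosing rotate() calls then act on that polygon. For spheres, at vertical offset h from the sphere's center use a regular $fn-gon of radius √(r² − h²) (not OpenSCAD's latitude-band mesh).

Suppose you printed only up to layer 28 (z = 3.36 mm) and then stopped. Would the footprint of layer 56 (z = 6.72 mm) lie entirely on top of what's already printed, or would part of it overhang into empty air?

Compare the two slices. At z = 3.36: the cylinder: section is a regular 16-gon, circumradius r=10.5 (area = (16/2)·10.500²·sin(360°/16) = 337.53 mm²); the r=5.5 sphere at (6, 4.5) slices to a regular 16-gon of circumradius 4.123 (√(r²−h²) with h=3.64 from center) (area = (16/2)·4.123²·sin(360°/16) = 52.05 mm²); Merging all regions: the regions partially overlap — summed areas 389.57 mm² minus the doubly-counted overlap 46.31 mm² gives 343.26 mm² — area = 343.26 mm². At z = 6.72: the cylinder is not intersected at this z (z outside [0, 4]); the r=5.5 sphere at (6, 4.5) contributes a regular 16-gon of circumradius √(5.5²−0.28²) = 5.493 (area = (16/2)·5.493²·sin(360°/16) = 92.37 mm²); Merging all regions: only the r=5.5 sphere at (6, 4.5) is present, so the union is just that shape — area = 92.37 mm². Checking containment: at z = 6.72 the cross-section extends beyond the z = 3.36 cross-section by about 14.94 mm².

part overhangs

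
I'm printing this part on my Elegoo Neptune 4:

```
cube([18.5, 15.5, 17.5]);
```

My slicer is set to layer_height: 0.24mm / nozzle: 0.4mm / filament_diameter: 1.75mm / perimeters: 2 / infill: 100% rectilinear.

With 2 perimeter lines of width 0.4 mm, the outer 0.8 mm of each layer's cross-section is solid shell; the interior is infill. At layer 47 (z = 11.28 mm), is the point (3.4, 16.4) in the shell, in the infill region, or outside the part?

outside

At z = 11.28 mm: the 18.5×15.5 cube contributes its full rectangle. Overall, the cross-section is a single solid region. The nearest boundary edge runs (18.50, 15.50)→(0.00, 15.50); distance from the point to it = 0.90 mm. The point is not inside any of the regions above, so it lies outside the cross-section (0.90 mm from the nearest boundary).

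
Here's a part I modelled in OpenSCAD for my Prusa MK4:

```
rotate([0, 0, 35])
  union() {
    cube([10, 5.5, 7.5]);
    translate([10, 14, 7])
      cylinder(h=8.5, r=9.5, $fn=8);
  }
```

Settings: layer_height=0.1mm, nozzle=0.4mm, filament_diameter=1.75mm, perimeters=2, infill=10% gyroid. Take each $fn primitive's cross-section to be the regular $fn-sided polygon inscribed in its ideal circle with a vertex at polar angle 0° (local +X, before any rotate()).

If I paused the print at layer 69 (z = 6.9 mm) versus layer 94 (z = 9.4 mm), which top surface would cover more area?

layer 94 (z = 9.4 mm)

Layer 69 (z = 6.9): the 10×5.5 cube contributes its full rectangle (area 55.00 mm²); the cylinder at (10, 14) is absent (z outside [7, 15.5]); Combining (union): only the 10×5.5 cube is present, so the union is just that shape — area = 55.00 mm²; (rotated 35° about Z; rotation is an isometry so areas/perimeters/island counts are preserved). So its area = 55.00 mm². Layer 94 (z = 9.4): the cube is not intersected at this z (z outside [0, 7.5]); the r=9.5 cylinder at (10, 14) gives a regular 8-gon of circumradius 9.5 (constant along its height) (area = (8/2)·9.500²·sin(360°/8) = 255.27 mm²); Taking the union: only the r=9.5 cylinder at (10, 14) is present, so the union is just that shape — area = 255.27 mm²; (rotated 35° about Z; rotation is an isometry so areas/perimeters/island counts are preserved). So its area = 255.27 mm². Layer 94 is larger (255.27 vs 55.00 mm²).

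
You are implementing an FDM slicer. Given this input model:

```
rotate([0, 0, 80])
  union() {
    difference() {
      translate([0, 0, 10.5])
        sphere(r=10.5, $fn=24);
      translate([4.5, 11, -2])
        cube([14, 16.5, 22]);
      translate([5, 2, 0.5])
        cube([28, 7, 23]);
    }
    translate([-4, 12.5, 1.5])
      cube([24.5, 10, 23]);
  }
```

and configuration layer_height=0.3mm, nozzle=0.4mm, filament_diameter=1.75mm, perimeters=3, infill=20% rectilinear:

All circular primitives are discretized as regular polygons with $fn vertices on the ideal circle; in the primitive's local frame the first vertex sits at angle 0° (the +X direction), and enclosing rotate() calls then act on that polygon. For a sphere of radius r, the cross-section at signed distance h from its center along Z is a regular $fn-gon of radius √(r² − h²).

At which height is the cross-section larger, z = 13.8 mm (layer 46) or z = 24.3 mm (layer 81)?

layer 46 (z = 13.8 mm)

Layer 46 (z = 13.8): the r=10.5 sphere contributes a regular 24-gon of circumradius √(10.5²−3.3²) = 9.968 (area = (24/2)·9.968²·sin(360°/24) = 308.60 mm²); the cube at (4.5, 11) (footprint 14×16.5) is included at this height (area 231.00 mm²); the cube at (5, 2) is present — its section is the full 28×7 rectangle (area 196.00 mm²); Taking the first minus the rest: starting from the r=10.5 sphere (308.60 mm²), the 14×16.5 cube at (4.5, 11) misses the remaining region (no effect); the 28×7 cube at (5, 2) partially overlaps it — only the 20.11 mm² overlap (of its 196.00 mm²) is removed, clipping the outline — area = 288.49 mm²; the cube at (-4, 12.5) is present — its section is the full 24.5×10 rectangle (area 245.00 mm²); Merging all regions: the 2 present regions are separate (no shared area or edge), so areas and boundary lengths simply add and each stays a separate island — area = 533.49 mm²; (whole slice rotated 80° about Z — lengths, areas and connectivity unchanged). So its area = 533.49 mm². Layer 81 (z = 24.3): the sphere is not intersected at this z (|z−center|=13.800 > r=10.5); the cube at (4.5, 11) is absent (z outside [-2, 20]); the cube at (5, 2) is absent (z outside [0.5, 23.5]); After the difference (first − rest): the first operand is absent here, so nothing remains; the cube at (-4, 12.5) (footprint 24.5×10) is included at this height (area 245.00 mm²); Combining (union): only the 24.5×10 cube at (-4, 12.5) is present, so the union is just that shape — area = 245.00 mm²; (whole slice rotated 80° about Z — lengths, areas and connectivity unchanged). So its area = 245.00 mm². Layer 46 is larger (533.49 vs 245.00 mm²).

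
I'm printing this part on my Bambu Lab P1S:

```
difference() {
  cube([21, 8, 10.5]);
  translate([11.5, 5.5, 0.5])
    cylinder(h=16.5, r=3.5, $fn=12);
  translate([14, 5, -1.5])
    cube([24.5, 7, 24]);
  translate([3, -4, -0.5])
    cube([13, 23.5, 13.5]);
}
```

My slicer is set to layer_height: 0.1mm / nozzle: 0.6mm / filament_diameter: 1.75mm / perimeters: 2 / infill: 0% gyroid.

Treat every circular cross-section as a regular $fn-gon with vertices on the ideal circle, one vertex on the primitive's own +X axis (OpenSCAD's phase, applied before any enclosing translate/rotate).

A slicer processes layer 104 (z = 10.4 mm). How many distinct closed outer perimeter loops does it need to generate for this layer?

At z = 10.4 mm: the cube (footprint 21×8) is included at this height; the r=3.5 cylinder at (11.5, 5.5) gives a regular 12-gon of circumradius 3.5 (constant along its height); the cube at (14, 5) (footprint 24.5×7) is included at this height; the cube at (3, -4) is present — its section is the full 13×23.5 rectangle; Taking the first minus the rest: starting from the 21×8 cube, the r=3.5 cylinder at (11.5, 5.5) partially overlaps it — only the 33.79 mm² overlap (of its 36.75 mm²) is removed, clipping the outline; the 24.5×7 cube at (14, 5) partially overlaps it — only the 19.05 mm² overlap (of its 171.50 mm²) is removed, clipping the outline; the 13×23.5 cube at (3, -4) partially overlaps it — only the 66.16 mm² overlap (of its 305.50 mm²) is removed, clipping the outline — 2 connected regions. The result has 2 disconnected regions.

2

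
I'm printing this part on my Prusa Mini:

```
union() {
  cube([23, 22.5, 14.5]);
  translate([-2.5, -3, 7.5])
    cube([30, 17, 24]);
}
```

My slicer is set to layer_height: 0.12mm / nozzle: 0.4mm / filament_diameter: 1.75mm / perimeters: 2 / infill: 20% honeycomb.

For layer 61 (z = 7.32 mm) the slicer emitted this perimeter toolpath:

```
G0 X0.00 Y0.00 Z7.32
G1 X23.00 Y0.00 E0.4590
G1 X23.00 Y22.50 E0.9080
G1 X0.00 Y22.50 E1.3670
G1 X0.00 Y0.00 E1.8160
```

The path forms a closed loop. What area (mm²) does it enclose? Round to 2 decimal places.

517.50 mm²

Apply the shoelace formula to the sequence of (X, Y) vertices; enclosed area = 517.50 mm².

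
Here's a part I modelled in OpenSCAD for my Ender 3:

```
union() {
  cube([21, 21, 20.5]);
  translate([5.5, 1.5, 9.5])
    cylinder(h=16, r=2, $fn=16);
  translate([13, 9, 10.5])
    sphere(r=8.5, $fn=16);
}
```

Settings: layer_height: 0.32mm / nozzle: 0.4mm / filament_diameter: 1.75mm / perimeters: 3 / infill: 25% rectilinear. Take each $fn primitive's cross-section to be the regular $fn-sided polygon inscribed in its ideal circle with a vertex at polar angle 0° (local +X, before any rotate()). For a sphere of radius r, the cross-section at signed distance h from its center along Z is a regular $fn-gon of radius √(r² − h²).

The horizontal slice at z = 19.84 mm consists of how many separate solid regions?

At z = 19.84 mm: the cube is present — its section is the full 21×21 rectangle; the cylinder at (5.5, 1.5): section is a regular 16-gon, circumradius r=2; the sphere at (13, 9) is absent (|z−center|=9.340 > r=8.5); Taking the union: the regions partially overlap (shared area 11.42 mm²), so overlapping operands fuse into one piece — 1 connected region. The result has 1 disconnected region.

1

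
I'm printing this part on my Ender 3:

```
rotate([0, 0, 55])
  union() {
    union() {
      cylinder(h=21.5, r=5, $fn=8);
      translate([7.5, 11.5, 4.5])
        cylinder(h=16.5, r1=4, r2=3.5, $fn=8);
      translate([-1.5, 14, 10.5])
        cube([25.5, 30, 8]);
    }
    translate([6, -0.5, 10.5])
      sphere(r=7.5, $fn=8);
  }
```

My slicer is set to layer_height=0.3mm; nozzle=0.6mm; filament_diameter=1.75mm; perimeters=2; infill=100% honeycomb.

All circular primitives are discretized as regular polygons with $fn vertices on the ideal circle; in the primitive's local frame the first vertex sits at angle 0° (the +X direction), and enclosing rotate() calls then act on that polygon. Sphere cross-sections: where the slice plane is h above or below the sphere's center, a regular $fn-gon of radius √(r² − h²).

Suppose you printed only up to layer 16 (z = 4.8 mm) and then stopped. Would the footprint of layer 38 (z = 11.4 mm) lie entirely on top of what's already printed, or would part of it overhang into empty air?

part overhangs

Compare the two slices. At z = 4.8: the r=5 cylinder gives a regular 8-gon of circumradius 5 (constant along its height) (area = (8/2)·5.000²·sin(360°/8) = 70.71 mm²); the cone at (7.5, 11.5): at t=0.018 of its height the radius interpolates to r₁+(r₂−r₁)t = 3.991, giving a regular 8-gon of that circumradius (area = (8/2)·3.991²·sin(360°/8) = 45.05 mm²); the cube at (-1.5, 14) does not reach this height (z outside [10.5, 18.5]); Taking the union: the 2 present regions are separate (no shared area or edge), so areas and boundary lengths simply add and each stays a separate island — area = 115.76 mm²; the r=7.5 sphere at (6, -0.5) slices to a regular 8-gon of circumradius 4.874 (√(r²−h²) with h=5.7 from center) (area = (8/2)·4.874²·sin(360°/8) = 67.20 mm²); Taking the union: the regions partially overlap — summed areas 182.96 mm² minus the doubly-counted overlap 16.86 mm² gives 166.10 mm² — area = 166.10 mm²; (rotated 55° about Z; rotation is an isometry so areas/perimeters/island counts are preserved). At z = 11.4: the r=5 cylinder gives a regular 8-gon of circumradius 5 (constant along its height) (area = (8/2)·5.000²·sin(360°/8) = 70.71 mm²); the cone at (7.5, 11.5): at t=0.418 of its height the radius interpolates to r₁+(r₂−r₁)t = 3.791, giving a regular 8-gon of that circumradius (area = (8/2)·3.791²·sin(360°/8) = 40.65 mm²); the 25.5×30 cube at (-1.5, 14) contributes its full rectangle (area 765.00 mm²); Taking the union: the regions partially overlap — summed areas 876.36 mm² minus the doubly-counted overlap 3.96 mm² gives 872.40 mm² — area = 872.40 mm²; the r=7.5 sphere at (6, -0.5) slices to a regular 8-gon of circumradius 7.446 (√(r²−h²) with h=0.9 from center) (area = (8/2)·7.446²·sin(360°/8) = 156.81 mm²); Merging all regions: the regions partially overlap — summed areas 1029.21 mm² minus the doubly-counted overlap 39.51 mm² gives 989.70 mm² — area = 989.70 mm²; (rotated 55° about Z; rotation is an isometry so areas/perimeters/island counts are preserved). Checking containment: at z = 11.4 the cross-section extends beyond the z = 4.8 cross-section by about 826.80 mm².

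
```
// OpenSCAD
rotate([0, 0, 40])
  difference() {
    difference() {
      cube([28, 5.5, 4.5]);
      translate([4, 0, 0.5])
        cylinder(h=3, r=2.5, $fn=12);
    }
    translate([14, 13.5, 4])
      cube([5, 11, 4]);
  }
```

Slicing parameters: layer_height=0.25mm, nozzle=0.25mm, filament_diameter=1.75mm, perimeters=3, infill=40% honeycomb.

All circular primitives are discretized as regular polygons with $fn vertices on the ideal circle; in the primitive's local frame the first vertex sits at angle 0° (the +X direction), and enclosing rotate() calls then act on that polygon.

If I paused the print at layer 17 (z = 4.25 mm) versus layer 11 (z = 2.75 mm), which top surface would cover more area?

Layer 17 (z = 4.25): the cube (footprint 28×5.5) is included at this height (area 154.00 mm²); the cylinder at (4, 0) is not intersected at this z (z outside [0.5, 3.5]); Taking the first minus the rest: none of the subtracted shapes is present at this height, so the 28×5.5 cube is unchanged — area = 154.00 mm²; the 5×11 cube at (14, 13.5) contributes its full rectangle (area 55.00 mm²); Taking the first minus the rest: starting from the result so far (154.00 mm²), the 5×11 cube at (14, 13.5) misses the remaining region (no effect) — area = 154.00 mm²; (rotated 40° about Z; rotation is an isometry so areas/perimeters/island counts are preserved). So its area = 154.00 mm². Layer 11 (z = 2.75): the cube is present — its section is the full 28×5.5 rectangle (area 154.00 mm²); the r=2.5 cylinder at (4, 0) contributes a regular 12-gon of circumradius 2.5 (area = (12/2)·2.500²·sin(360°/12) = 18.75 mm²); Taking the first minus the rest: starting from the 28×5.5 cube (154.00 mm²), the r=2.5 cylinder at (4, 0) partially overlaps it — only the 9.38 mm² overlap (of its 18.75 mm²) is removed, clipping the outline — area = 144.62 mm²; the cube at (14, 13.5) is not intersected at this z (z outside [4, 8]); Subtracting the remaining from the first: none of the subtracted shapes is present at this height, so that combined region is unchanged — area = 144.62 mm²; (whole slice rotated 40° about Z — lengths, areas and connectivity unchanged). So its area = 144.62 mm². Layer 17 is larger (154.00 vs 144.62 mm²).

layer 17 (z = 4.25 mm)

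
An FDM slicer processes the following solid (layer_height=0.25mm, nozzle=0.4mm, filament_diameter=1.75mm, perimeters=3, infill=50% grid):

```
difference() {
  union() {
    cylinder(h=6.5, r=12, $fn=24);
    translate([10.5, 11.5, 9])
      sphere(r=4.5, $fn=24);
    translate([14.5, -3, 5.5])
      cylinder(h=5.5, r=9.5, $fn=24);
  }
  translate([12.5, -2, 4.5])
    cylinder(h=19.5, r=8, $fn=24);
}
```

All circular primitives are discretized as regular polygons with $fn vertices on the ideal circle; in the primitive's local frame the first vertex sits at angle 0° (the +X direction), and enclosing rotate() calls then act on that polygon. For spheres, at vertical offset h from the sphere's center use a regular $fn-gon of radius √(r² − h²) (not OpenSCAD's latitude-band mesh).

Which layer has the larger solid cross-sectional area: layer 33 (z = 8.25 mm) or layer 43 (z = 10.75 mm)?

layer 33 (z = 8.25 mm)

Layer 33 (z = 8.25): the cylinder is not intersected at this z (z outside [0, 6.5]); the sphere at (10.5, 11.5): section is a regular 24-gon, circumradius = √(r²−h²) = √(4.5²−0.75²) = 4.437 (area = (24/2)·4.437²·sin(360°/24) = 61.15 mm²); the r=9.5 cylinder at (14.5, -3) contributes a regular 24-gon of circumradius 9.5 (area = (24/2)·9.500²·sin(360°/24) = 280.30 mm²); Merging all regions: the 2 present regions are separate (no shared area or edge), so areas and boundary lengths simply add and each stays a separate island — area = 341.45 mm²; the r=8 cylinder at (12.5, -2) gives a regular 24-gon of circumradius 8 (constant along its height) (area = (24/2)·8.000²·sin(360°/24) = 198.77 mm²); Subtracting the remaining from the first: starting from that combined region (341.45 mm²), the r=8 cylinder at (12.5, -2) partially overlaps it — only the 191.64 mm² overlap (of its 198.77 mm²) is removed, clipping the outline — area = 149.81 mm². So its area = 149.81 mm². Layer 43 (z = 10.75): the cylinder does not reach this height (z outside [0, 6.5]); the r=4.5 sphere at (10.5, 11.5) contributes a regular 24-gon of circumradius √(4.5²−1.75²) = 4.146 (area = (24/2)·4.146²·sin(360°/24) = 53.38 mm²); the r=9.5 cylinder at (14.5, -3) gives a regular 24-gon of circumradius 9.5 (constant along its height) (area = (24/2)·9.500²·sin(360°/24) = 280.30 mm²); Taking the union: the 2 present regions are separate (no shared area or edge), so areas and boundary lengths simply add and each stays a separate island — area = 333.68 mm²; the r=8 cylinder at (12.5, -2) gives a regular 24-gon of circumradius 8 (constant along its height) (area = (24/2)·8.000²·sin(360°/24) = 198.77 mm²); Subtracting the remaining from the first: starting from that combined region (333.68 mm²), the r=8 cylinder at (12.5, -2) partially overlaps it — only the 191.64 mm² overlap (of its 198.77 mm²) is removed, clipping the outline — area = 142.04 mm². So its area = 142.04 mm². Layer 33 is larger (149.81 vs 142.04 mm²).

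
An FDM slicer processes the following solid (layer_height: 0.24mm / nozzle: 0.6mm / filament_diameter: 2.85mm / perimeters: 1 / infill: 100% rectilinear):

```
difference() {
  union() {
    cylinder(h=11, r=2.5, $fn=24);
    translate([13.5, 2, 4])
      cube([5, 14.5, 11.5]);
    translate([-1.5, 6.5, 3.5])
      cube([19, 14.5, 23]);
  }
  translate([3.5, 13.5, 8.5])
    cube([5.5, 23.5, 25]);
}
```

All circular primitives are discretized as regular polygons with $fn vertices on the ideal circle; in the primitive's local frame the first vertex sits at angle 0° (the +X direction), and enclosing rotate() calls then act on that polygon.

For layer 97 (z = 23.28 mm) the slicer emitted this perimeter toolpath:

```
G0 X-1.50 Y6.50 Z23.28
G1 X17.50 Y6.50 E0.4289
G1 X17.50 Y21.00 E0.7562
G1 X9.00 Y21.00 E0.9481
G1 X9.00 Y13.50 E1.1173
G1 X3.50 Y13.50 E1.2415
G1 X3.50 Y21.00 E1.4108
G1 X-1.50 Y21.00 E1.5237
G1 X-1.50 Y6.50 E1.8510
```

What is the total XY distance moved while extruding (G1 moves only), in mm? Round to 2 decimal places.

Sum the Euclidean lengths of each G1 segment: total = 82.00 mm.

82.00 mm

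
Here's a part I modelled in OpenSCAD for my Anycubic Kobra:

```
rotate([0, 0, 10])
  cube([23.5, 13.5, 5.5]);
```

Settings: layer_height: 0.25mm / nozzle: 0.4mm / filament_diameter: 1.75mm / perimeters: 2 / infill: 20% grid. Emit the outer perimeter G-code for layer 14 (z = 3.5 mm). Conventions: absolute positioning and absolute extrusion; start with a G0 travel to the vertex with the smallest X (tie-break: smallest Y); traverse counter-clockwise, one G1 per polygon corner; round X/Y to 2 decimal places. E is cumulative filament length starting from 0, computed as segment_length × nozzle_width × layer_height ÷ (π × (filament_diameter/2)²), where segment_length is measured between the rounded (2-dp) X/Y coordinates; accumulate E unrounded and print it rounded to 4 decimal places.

At z = 3.5 mm: the 23.5×13.5 cube contributes its full rectangle; (whole slice rotated 10° about Z — lengths, areas and connectivity unchanged). The outline is a single polygon with 4 vertices. Extrusion per mm of travel: 0.4 × 0.25 / (π × 0.875²) = 0.041575. Accumulating E over each segment gives final E = 3.0763.

G0 X-2.34 Y13.29 Z3.50
G1 X0.00 Y0.00 E0.5610
G1 X23.14 Y4.08 E1.5379
G1 X20.80 Y17.38 E2.0994
G1 X-2.34 Y13.29 E3.0763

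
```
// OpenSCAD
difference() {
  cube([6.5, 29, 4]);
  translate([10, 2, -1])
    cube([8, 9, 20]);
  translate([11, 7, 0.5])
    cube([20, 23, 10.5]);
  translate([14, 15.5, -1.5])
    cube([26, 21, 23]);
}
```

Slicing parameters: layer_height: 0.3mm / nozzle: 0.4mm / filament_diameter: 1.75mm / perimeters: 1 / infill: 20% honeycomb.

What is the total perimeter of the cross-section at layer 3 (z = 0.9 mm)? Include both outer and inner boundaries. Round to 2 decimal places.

71.00 mm

At z = 0.9 mm: the 6.5×29 cube contributes its full rectangle (perimeter 71.00 mm); the cube at (10, 2) is present — its section is the full 8×9 rectangle (perimeter 34.00 mm); the 20×23 cube at (11, 7) contributes its full rectangle (perimeter 86.00 mm); the cube at (14, 15.5) (footprint 26×21) is included at this height (perimeter 94.00 mm); Subtracting the remaining from the first: starting from the 6.5×29 cube, the 8×9 cube at (10, 2) misses the remaining region (no effect); the 20×23 cube at (11, 7) misses the remaining region (no effect); the 26×21 cube at (14, 15.5) misses the remaining region (no effect) — boundary = 71.00 mm. Overall, the cross-section is a single solid region. Total boundary length (outer) = 71.00 mm.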